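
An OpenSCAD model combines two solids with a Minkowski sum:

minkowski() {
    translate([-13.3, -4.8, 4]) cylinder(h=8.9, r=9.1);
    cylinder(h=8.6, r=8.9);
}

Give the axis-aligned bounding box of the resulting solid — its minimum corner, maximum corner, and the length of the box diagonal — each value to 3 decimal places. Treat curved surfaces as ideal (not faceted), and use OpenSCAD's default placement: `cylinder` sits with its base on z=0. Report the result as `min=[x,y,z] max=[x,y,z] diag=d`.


A = translate([-13.3, -4.8, 4]) cylinder(h=8.9, r=9.1) → bbox [-22.4,-13.9,4] .. [-4.2,4.3,12.9]
B = cylinder(h=8.6, r=8.9) → bbox [-8.9,-8.9,0] .. [8.9,8.9,8.6]
lo = A.lo+B.lo = [-22.4-8.9, -13.9-8.9, 4+0] = [-31.300,-22.800,4.000]
hi = A.hi+B.hi = [-4.2+8.9, 4.3+8.9, 12.9+8.6] = [4.700,13.200,21.500]
diag = √(36²+36²+17.5²) = √2898.25 = 53.835

min=[-31.300,-22.800,4.000] max=[4.700,13.200,21.500] diag=53.835


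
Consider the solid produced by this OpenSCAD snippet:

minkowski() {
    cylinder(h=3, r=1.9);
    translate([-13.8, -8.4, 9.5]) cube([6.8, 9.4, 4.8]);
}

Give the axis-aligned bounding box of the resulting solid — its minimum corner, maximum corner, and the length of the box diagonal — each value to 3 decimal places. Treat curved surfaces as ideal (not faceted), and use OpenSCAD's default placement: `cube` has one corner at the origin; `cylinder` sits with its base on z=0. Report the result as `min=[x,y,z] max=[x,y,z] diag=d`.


min=[-15.700,-10.300,9.500] max=[-5.100,2.900,17.300] diag=18.640

A = translate([-13.8, -8.4, 9.5]) cube([6.8, 9.4, 4.8]) → bbox [-13.8,-8.4,9.5] .. [-7,1,14.3]
B = cylinder(h=3, r=1.9) → bbox [-1.9,-1.9,0] .. [1.9,1.9,3]
lo = A.lo+B.lo = [-13.8-1.9, -8.4-1.9, 9.5+0] = [-15.700,-10.300,9.500]
hi = A.hi+B.hi = [-7+1.9, 1+1.9, 14.3+3] = [-5.100,2.900,17.300]
diag = √(10.6²+13.2²+7.8²) = √347.44 = 18.640


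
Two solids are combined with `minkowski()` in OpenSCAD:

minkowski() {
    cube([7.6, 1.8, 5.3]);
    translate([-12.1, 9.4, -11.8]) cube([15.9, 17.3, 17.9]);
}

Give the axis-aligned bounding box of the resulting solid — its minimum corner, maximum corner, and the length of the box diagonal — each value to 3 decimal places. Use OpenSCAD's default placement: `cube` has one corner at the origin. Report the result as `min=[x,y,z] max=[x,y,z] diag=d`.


min=[-12.100,9.400,-11.800] max=[11.400,28.500,11.400] diag=38.148

A = translate([-12.1, 9.4, -11.8]) cube([15.9, 17.3, 17.9]) → bbox [-12.1,9.4,-11.8] .. [3.8,26.7,6.1]
B = cube([7.6, 1.8, 5.3]) → bbox [0,0,0] .. [7.6,1.8,5.3]
lo = A.lo+B.lo = [-12.1+0, 9.4+0, -11.8+0] = [-12.100,9.400,-11.800]
hi = A.hi+B.hi = [3.8+7.6, 26.7+1.8, 6.1+5.3] = [11.400,28.500,11.400]
diag = √(23.5²+19.1²+23.2²) = √1455.3 = 38.148


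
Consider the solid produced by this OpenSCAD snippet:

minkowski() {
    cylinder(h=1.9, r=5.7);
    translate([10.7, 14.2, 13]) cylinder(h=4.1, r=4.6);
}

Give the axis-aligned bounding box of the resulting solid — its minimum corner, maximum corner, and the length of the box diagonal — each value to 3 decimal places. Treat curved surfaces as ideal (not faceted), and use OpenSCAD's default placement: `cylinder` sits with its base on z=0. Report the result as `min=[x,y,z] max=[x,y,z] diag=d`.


min=[0.400,3.900,13.000] max=[21.000,24.500,19.000] diag=29.744

A = translate([10.7, 14.2, 13]) cylinder(h=4.1, r=4.6) → bbox [6.1,9.6,13] .. [15.3,18.8,17.1]
B = cylinder(h=1.9, r=5.7) → bbox [-5.7,-5.7,0] .. [5.7,5.7,1.9]
lo = A.lo+B.lo = [6.1-5.7, 9.6-5.7, 13+0] = [0.400,3.900,13.000]
hi = A.hi+B.hi = [15.3+5.7, 18.8+5.7, 17.1+1.9] = [21.000,24.500,19.000]
diag = √(20.6²+20.6²+6²) = √884.72 = 29.744


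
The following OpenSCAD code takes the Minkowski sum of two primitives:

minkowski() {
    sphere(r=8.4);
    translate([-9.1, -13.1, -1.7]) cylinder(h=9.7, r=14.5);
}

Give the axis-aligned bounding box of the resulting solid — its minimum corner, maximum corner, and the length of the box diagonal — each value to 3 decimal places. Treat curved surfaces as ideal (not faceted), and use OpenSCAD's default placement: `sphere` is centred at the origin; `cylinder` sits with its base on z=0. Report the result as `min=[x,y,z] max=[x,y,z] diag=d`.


A = translate([-9.1, -13.1, -1.7]) cylinder(h=9.7, r=14.5) → bbox [-23.6,-27.6,-1.7] .. [5.4,1.4,8]
B = sphere(r=8.4) → bbox [-8.4,-8.4,-8.4] .. [8.4,8.4,8.4]
lo = A.lo+B.lo = [-23.6-8.4, -27.6-8.4, -1.7-8.4] = [-32.000,-36.000,-10.100]
hi = A.hi+B.hi = [5.4+8.4, 1.4+8.4, 8+8.4] = [13.800,9.800,16.400]
diag = √(45.8²+45.8²+26.5²) = √4897.53 = 69.982

min=[-32.000,-36.000,-10.100] max=[13.800,9.800,16.400] diag=69.982


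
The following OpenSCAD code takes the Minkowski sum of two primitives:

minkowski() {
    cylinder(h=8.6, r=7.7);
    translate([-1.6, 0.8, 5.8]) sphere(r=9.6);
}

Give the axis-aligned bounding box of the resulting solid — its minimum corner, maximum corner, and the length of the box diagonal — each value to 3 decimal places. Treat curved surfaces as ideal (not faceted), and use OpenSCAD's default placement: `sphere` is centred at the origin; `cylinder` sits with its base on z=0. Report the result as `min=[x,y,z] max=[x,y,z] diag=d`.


A = translate([-1.6, 0.8, 5.8]) sphere(r=9.6) → bbox [-11.2,-8.8,-3.8] .. [8,10.4,15.4]
B = cylinder(h=8.6, r=7.7) → bbox [-7.7,-7.7,0] .. [7.7,7.7,8.6]
lo = A.lo+B.lo = [-11.2-7.7, -8.8-7.7, -3.8+0] = [-18.900,-16.500,-3.800]
hi = A.hi+B.hi = [8+7.7, 10.4+7.7, 15.4+8.6] = [15.700,18.100,24.000]
diag = √(34.6²+34.6²+27.8²) = √3167.16 = 56.278

min=[-18.900,-16.500,-3.800] max=[15.700,18.100,24.000] diag=56.278


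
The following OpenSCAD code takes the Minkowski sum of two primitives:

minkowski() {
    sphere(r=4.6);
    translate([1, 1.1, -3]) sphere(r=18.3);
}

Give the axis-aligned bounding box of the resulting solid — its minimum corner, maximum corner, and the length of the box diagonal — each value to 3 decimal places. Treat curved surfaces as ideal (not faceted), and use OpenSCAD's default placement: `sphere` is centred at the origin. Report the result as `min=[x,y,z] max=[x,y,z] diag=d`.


min=[-21.900,-21.800,-25.900] max=[23.900,24.000,19.900] diag=79.328

A = translate([1, 1.1, -3]) sphere(r=18.3) → bbox [-17.3,-17.2,-21.3] .. [19.3,19.4,15.3]
B = sphere(r=4.6) → bbox [-4.6,-4.6,-4.6] .. [4.6,4.6,4.6]
lo = A.lo+B.lo = [-17.3-4.6, -17.2-4.6, -21.3-4.6] = [-21.900,-21.800,-25.900]
hi = A.hi+B.hi = [19.3+4.6, 19.4+4.6, 15.3+4.6] = [23.900,24.000,19.900]
diag = √(45.8²+45.8²+45.8²) = √6292.92 = 79.328


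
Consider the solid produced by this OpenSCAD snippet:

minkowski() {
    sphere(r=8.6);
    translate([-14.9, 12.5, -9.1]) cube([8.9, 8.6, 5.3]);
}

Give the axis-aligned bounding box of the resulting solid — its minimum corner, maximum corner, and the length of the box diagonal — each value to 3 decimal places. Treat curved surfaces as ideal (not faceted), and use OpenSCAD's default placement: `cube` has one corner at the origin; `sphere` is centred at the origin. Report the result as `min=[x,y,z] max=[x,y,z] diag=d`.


min=[-23.500,3.900,-17.700] max=[2.600,29.700,4.800] diag=43.048

A = translate([-14.9, 12.5, -9.1]) cube([8.9, 8.6, 5.3]) → bbox [-14.9,12.5,-9.1] .. [-6,21.1,-3.8]
B = sphere(r=8.6) → bbox [-8.6,-8.6,-8.6] .. [8.6,8.6,8.6]
lo = A.lo+B.lo = [-14.9-8.6, 12.5-8.6, -9.1-8.6] = [-23.500,3.900,-17.700]
hi = A.hi+B.hi = [-6+8.6, 21.1+8.6, -3.8+8.6] = [2.600,29.700,4.800]
diag = √(26.1²+25.8²+22.5²) = √1853.1 = 43.048


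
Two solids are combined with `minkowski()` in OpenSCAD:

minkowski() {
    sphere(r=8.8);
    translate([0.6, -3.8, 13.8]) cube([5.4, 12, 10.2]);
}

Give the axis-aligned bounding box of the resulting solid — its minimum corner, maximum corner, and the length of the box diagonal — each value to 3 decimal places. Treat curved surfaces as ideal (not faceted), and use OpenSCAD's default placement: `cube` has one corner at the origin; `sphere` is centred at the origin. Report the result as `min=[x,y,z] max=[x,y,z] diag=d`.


A = translate([0.6, -3.8, 13.8]) cube([5.4, 12, 10.2]) → bbox [0.6,-3.8,13.8] .. [6,8.2,24]
B = sphere(r=8.8) → bbox [-8.8,-8.8,-8.8] .. [8.8,8.8,8.8]
lo = A.lo+B.lo = [0.6-8.8, -3.8-8.8, 13.8-8.8] = [-8.200,-12.600,5.000]
hi = A.hi+B.hi = [6+8.8, 8.2+8.8, 24+8.8] = [14.800,17.000,32.800]
diag = √(23²+29.6²+27.8²) = √2178 = 46.669

min=[-8.200,-12.600,5.000] max=[14.800,17.000,32.800] diag=46.669


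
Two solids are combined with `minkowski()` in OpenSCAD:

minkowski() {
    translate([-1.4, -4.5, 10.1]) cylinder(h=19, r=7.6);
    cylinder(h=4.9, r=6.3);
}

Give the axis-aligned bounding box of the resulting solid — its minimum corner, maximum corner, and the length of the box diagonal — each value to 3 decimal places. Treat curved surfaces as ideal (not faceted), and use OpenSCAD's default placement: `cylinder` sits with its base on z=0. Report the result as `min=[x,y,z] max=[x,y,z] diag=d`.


A = translate([-1.4, -4.5, 10.1]) cylinder(h=19, r=7.6) → bbox [-9,-12.1,10.1] .. [6.2,3.1,29.1]
B = cylinder(h=4.9, r=6.3) → bbox [-6.3,-6.3,0] .. [6.3,6.3,4.9]
lo = A.lo+B.lo = [-9-6.3, -12.1-6.3, 10.1+0] = [-15.300,-18.400,10.100]
hi = A.hi+B.hi = [6.2+6.3, 3.1+6.3, 29.1+4.9] = [12.500,9.400,34.000]
diag = √(27.8²+27.8²+23.9²) = √2116.89 = 46.010

min=[-15.300,-18.400,10.100] max=[12.500,9.400,34.000] diag=46.010


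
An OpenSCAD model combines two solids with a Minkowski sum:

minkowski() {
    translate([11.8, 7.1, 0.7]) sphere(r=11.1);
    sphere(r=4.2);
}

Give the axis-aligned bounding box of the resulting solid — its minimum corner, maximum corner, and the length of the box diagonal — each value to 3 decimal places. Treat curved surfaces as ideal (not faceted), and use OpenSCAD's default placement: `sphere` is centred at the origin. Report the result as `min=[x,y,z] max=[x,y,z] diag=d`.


A = translate([11.8, 7.1, 0.7]) sphere(r=11.1) → bbox [0.7,-4,-10.4] .. [22.9,18.2,11.8]
B = sphere(r=4.2) → bbox [-4.2,-4.2,-4.2] .. [4.2,4.2,4.2]
lo = A.lo+B.lo = [0.7-4.2, -4-4.2, -10.4-4.2] = [-3.500,-8.200,-14.600]
hi = A.hi+B.hi = [22.9+4.2, 18.2+4.2, 11.8+4.2] = [27.100,22.400,16.000]
diag = √(30.6²+30.6²+30.6²) = √2809.08 = 53.001

min=[-3.500,-8.200,-14.600] max=[27.100,22.400,16.000] diag=53.001


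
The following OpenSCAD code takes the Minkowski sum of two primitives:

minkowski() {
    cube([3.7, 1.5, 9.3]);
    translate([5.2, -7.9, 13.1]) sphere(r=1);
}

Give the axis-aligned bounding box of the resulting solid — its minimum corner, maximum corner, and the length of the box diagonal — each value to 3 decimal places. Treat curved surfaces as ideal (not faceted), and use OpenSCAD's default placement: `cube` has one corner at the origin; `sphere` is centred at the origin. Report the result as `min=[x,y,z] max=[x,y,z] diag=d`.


A = translate([5.2, -7.9, 13.1]) sphere(r=1) → bbox [4.2,-8.9,12.1] .. [6.2,-6.9,14.1]
B = cube([3.7, 1.5, 9.3]) → bbox [0,0,0] .. [3.7,1.5,9.3]
lo = A.lo+B.lo = [4.2+0, -8.9+0, 12.1+0] = [4.200,-8.900,12.100]
hi = A.hi+B.hi = [6.2+3.7, -6.9+1.5, 14.1+9.3] = [9.900,-5.400,23.400]
diag = √(5.7²+3.5²+11.3²) = √172.43 = 13.131

min=[4.200,-8.900,12.100] max=[9.900,-5.400,23.400] diag=13.131


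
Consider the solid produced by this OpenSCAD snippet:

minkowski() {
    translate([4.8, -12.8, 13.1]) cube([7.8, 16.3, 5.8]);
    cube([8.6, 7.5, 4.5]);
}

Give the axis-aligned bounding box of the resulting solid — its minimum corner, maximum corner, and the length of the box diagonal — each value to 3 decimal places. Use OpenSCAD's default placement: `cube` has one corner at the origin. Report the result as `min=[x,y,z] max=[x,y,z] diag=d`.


min=[4.800,-12.800,13.100] max=[21.200,11.000,23.400] diag=30.684

A = translate([4.8, -12.8, 13.1]) cube([7.8, 16.3, 5.8]) → bbox [4.8,-12.8,13.1] .. [12.6,3.5,18.9]
B = cube([8.6, 7.5, 4.5]) → bbox [0,0,0] .. [8.6,7.5,4.5]
lo = A.lo+B.lo = [4.8+0, -12.8+0, 13.1+0] = [4.800,-12.800,13.100]
hi = A.hi+B.hi = [12.6+8.6, 3.5+7.5, 18.9+4.5] = [21.200,11.000,23.400]
diag = √(16.4²+23.8²+10.3²) = √941.49 = 30.684


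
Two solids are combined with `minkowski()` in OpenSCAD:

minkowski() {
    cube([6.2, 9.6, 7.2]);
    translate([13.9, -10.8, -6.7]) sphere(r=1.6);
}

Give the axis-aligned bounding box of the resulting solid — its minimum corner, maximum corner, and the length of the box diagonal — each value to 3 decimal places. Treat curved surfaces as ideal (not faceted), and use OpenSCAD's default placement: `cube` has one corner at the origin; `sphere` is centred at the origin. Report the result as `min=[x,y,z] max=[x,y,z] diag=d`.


min=[12.300,-12.400,-8.300] max=[21.700,0.400,2.100] diag=18.983

A = translate([13.9, -10.8, -6.7]) sphere(r=1.6) → bbox [12.3,-12.4,-8.3] .. [15.5,-9.2,-5.1]
B = cube([6.2, 9.6, 7.2]) → bbox [0,0,0] .. [6.2,9.6,7.2]
lo = A.lo+B.lo = [12.3+0, -12.4+0, -8.3+0] = [12.300,-12.400,-8.300]
hi = A.hi+B.hi = [15.5+6.2, -9.2+9.6, -5.1+7.2] = [21.700,0.400,2.100]
diag = √(9.4²+12.8²+10.4²) = √360.36 = 18.983


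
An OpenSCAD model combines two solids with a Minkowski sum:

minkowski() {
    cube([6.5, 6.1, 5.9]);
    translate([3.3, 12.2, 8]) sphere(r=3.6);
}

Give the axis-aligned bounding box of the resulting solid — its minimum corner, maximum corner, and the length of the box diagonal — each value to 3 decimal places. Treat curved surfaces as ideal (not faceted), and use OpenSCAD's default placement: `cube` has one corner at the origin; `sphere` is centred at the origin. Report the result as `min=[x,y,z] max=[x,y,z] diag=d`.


A = translate([3.3, 12.2, 8]) sphere(r=3.6) → bbox [-0.3,8.6,4.4] .. [6.9,15.8,11.6]
B = cube([6.5, 6.1, 5.9]) → bbox [0,0,0] .. [6.5,6.1,5.9]
lo = A.lo+B.lo = [-0.3+0, 8.6+0, 4.4+0] = [-0.300,8.600,4.400]
hi = A.hi+B.hi = [6.9+6.5, 15.8+6.1, 11.6+5.9] = [13.400,21.900,17.500]
diag = √(13.7²+13.3²+13.1²) = √536.19 = 23.156

min=[-0.300,8.600,4.400] max=[13.400,21.900,17.500] diag=23.156


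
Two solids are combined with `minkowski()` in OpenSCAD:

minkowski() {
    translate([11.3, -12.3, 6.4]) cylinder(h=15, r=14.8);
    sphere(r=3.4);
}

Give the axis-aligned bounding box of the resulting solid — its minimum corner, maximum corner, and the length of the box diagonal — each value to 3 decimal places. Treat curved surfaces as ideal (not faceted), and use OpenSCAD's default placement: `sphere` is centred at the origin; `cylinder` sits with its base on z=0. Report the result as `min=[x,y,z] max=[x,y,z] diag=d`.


min=[-6.900,-30.500,3.000] max=[29.500,5.900,24.800] diag=55.903

A = translate([11.3, -12.3, 6.4]) cylinder(h=15, r=14.8) → bbox [-3.5,-27.1,6.4] .. [26.1,2.5,21.4]
B = sphere(r=3.4) → bbox [-3.4,-3.4,-3.4] .. [3.4,3.4,3.4]
lo = A.lo+B.lo = [-3.5-3.4, -27.1-3.4, 6.4-3.4] = [-6.900,-30.500,3.000]
hi = A.hi+B.hi = [26.1+3.4, 2.5+3.4, 21.4+3.4] = [29.500,5.900,24.800]
diag = √(36.4²+36.4²+21.8²) = √3125.16 = 55.903


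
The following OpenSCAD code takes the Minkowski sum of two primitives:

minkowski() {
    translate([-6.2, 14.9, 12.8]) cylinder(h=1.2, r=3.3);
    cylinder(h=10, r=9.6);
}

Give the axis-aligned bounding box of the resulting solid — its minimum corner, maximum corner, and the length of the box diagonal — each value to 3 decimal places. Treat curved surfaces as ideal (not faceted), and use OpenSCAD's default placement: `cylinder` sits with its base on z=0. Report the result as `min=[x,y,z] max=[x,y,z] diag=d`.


A = translate([-6.2, 14.9, 12.8]) cylinder(h=1.2, r=3.3) → bbox [-9.5,11.6,12.8] .. [-2.9,18.2,14]
B = cylinder(h=10, r=9.6) → bbox [-9.6,-9.6,0] .. [9.6,9.6,10]
lo = A.lo+B.lo = [-9.5-9.6, 11.6-9.6, 12.8+0] = [-19.100,2.000,12.800]
hi = A.hi+B.hi = [-2.9+9.6, 18.2+9.6, 14+10] = [6.700,27.800,24.000]
diag = √(25.8²+25.8²+11.2²) = √1456.72 = 38.167

min=[-19.100,2.000,12.800] max=[6.700,27.800,24.000] diag=38.167


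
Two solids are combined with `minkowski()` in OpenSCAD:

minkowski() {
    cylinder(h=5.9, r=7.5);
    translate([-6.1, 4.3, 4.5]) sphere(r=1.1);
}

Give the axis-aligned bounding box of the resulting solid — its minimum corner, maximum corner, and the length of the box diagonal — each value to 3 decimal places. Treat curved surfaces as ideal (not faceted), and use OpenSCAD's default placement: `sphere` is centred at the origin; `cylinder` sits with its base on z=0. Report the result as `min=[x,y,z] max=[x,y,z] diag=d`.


A = translate([-6.1, 4.3, 4.5]) sphere(r=1.1) → bbox [-7.2,3.2,3.4] .. [-5,5.4,5.6]
B = cylinder(h=5.9, r=7.5) → bbox [-7.5,-7.5,0] .. [7.5,7.5,5.9]
lo = A.lo+B.lo = [-7.2-7.5, 3.2-7.5, 3.4+0] = [-14.700,-4.300,3.400]
hi = A.hi+B.hi = [-5+7.5, 5.4+7.5, 5.6+5.9] = [2.500,12.900,11.500]
diag = √(17.2²+17.2²+8.1²) = √657.29 = 25.638

min=[-14.700,-4.300,3.400] max=[2.500,12.900,11.500] diag=25.638


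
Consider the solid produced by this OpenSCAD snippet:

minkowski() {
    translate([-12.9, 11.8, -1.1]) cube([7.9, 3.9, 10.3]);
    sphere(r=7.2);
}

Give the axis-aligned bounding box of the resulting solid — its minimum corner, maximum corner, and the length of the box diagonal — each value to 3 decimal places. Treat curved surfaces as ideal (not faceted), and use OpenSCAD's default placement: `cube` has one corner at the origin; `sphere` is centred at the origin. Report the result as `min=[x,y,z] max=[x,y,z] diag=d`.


A = translate([-12.9, 11.8, -1.1]) cube([7.9, 3.9, 10.3]) → bbox [-12.9,11.8,-1.1] .. [-5,15.7,9.2]
B = sphere(r=7.2) → bbox [-7.2,-7.2,-7.2] .. [7.2,7.2,7.2]
lo = A.lo+B.lo = [-12.9-7.2, 11.8-7.2, -1.1-7.2] = [-20.100,4.600,-8.300]
hi = A.hi+B.hi = [-5+7.2, 15.7+7.2, 9.2+7.2] = [2.200,22.900,16.400]
diag = √(22.3²+18.3²+24.7²) = √1442.27 = 37.977

min=[-20.100,4.600,-8.300] max=[2.200,22.900,16.400] diag=37.977


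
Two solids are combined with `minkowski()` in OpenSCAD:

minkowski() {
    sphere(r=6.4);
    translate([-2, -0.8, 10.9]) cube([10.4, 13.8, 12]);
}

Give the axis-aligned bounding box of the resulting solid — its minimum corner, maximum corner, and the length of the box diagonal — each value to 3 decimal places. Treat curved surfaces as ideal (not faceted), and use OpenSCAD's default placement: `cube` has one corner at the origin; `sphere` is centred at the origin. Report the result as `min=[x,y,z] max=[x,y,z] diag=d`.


A = translate([-2, -0.8, 10.9]) cube([10.4, 13.8, 12]) → bbox [-2,-0.8,10.9] .. [8.4,13,22.9]
B = sphere(r=6.4) → bbox [-6.4,-6.4,-6.4] .. [6.4,6.4,6.4]
lo = A.lo+B.lo = [-2-6.4, -0.8-6.4, 10.9-6.4] = [-8.400,-7.200,4.500]
hi = A.hi+B.hi = [8.4+6.4, 13+6.4, 22.9+6.4] = [14.800,19.400,29.300]
diag = √(23.2²+26.6²+24.8²) = √1860.84 = 43.137

min=[-8.400,-7.200,4.500] max=[14.800,19.400,29.300] diag=43.137


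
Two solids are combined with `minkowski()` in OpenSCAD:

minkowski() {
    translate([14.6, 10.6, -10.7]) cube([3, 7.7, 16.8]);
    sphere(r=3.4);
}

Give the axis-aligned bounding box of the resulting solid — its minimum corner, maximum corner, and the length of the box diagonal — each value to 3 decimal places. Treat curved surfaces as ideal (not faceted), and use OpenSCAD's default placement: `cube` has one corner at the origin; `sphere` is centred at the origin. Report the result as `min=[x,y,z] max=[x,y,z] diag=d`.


min=[11.200,7.200,-14.100] max=[21.000,21.700,9.500] diag=29.381

A = translate([14.6, 10.6, -10.7]) cube([3, 7.7, 16.8]) → bbox [14.6,10.6,-10.7] .. [17.6,18.3,6.1]
B = sphere(r=3.4) → bbox [-3.4,-3.4,-3.4] .. [3.4,3.4,3.4]
lo = A.lo+B.lo = [14.6-3.4, 10.6-3.4, -10.7-3.4] = [11.200,7.200,-14.100]
hi = A.hi+B.hi = [17.6+3.4, 18.3+3.4, 6.1+3.4] = [21.000,21.700,9.500]
diag = √(9.8²+14.5²+23.6²) = √863.25 = 29.381


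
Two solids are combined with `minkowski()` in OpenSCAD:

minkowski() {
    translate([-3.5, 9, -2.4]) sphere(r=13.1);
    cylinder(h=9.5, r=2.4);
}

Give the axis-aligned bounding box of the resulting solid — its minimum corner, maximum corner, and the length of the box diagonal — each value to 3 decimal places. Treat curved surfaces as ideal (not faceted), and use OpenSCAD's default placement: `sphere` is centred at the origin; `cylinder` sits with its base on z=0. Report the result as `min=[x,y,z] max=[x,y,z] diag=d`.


min=[-19.000,-6.500,-15.500] max=[12.000,24.500,20.200] diag=56.538

A = translate([-3.5, 9, -2.4]) sphere(r=13.1) → bbox [-16.6,-4.1,-15.5] .. [9.6,22.1,10.7]
B = cylinder(h=9.5, r=2.4) → bbox [-2.4,-2.4,0] .. [2.4,2.4,9.5]
lo = A.lo+B.lo = [-16.6-2.4, -4.1-2.4, -15.5+0] = [-19.000,-6.500,-15.500]
hi = A.hi+B.hi = [9.6+2.4, 22.1+2.4, 10.7+9.5] = [12.000,24.500,20.200]
diag = √(31²+31²+35.7²) = √3196.49 = 56.538


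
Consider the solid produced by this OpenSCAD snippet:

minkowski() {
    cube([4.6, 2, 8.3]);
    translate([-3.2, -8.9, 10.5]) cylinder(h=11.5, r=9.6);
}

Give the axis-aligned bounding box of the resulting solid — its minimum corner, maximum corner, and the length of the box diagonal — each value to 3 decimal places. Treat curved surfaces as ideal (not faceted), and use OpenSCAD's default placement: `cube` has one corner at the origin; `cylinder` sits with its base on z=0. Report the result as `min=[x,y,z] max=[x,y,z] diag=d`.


A = translate([-3.2, -8.9, 10.5]) cylinder(h=11.5, r=9.6) → bbox [-12.8,-18.5,10.5] .. [6.4,0.7,22]
B = cube([4.6, 2, 8.3]) → bbox [0,0,0] .. [4.6,2,8.3]
lo = A.lo+B.lo = [-12.8+0, -18.5+0, 10.5+0] = [-12.800,-18.500,10.500]
hi = A.hi+B.hi = [6.4+4.6, 0.7+2, 22+8.3] = [11.000,2.700,30.300]
diag = √(23.8²+21.2²+19.8²) = √1407.92 = 37.522

min=[-12.800,-18.500,10.500] max=[11.000,2.700,30.300] diag=37.522


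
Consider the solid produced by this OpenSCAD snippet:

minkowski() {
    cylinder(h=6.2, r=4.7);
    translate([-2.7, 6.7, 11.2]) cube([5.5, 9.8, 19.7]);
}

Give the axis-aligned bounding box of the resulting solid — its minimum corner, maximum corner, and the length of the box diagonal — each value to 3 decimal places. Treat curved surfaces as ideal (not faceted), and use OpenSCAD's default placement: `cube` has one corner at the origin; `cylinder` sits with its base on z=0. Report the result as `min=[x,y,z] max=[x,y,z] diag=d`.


min=[-7.400,2.000,11.200] max=[7.500,21.200,37.100] diag=35.517

A = translate([-2.7, 6.7, 11.2]) cube([5.5, 9.8, 19.7]) → bbox [-2.7,6.7,11.2] .. [2.8,16.5,30.9]
B = cylinder(h=6.2, r=4.7) → bbox [-4.7,-4.7,0] .. [4.7,4.7,6.2]
lo = A.lo+B.lo = [-2.7-4.7, 6.7-4.7, 11.2+0] = [-7.400,2.000,11.200]
hi = A.hi+B.hi = [2.8+4.7, 16.5+4.7, 30.9+6.2] = [7.500,21.200,37.100]
diag = √(14.9²+19.2²+25.9²) = √1261.46 = 35.517


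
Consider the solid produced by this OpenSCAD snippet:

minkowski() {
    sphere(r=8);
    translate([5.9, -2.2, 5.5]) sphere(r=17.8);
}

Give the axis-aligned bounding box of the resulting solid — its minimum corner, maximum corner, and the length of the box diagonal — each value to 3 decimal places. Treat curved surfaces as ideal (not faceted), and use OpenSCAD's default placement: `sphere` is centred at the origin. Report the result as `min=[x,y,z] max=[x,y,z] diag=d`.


min=[-19.900,-28.000,-20.300] max=[31.700,23.600,31.300] diag=89.374

A = translate([5.9, -2.2, 5.5]) sphere(r=17.8) → bbox [-11.9,-20,-12.3] .. [23.7,15.6,23.3]
B = sphere(r=8) → bbox [-8,-8,-8] .. [8,8,8]
lo = A.lo+B.lo = [-11.9-8, -20-8, -12.3-8] = [-19.900,-28.000,-20.300]
hi = A.hi+B.hi = [23.7+8, 15.6+8, 23.3+8] = [31.700,23.600,31.300]
diag = √(51.6²+51.6²+51.6²) = √7987.68 = 89.374


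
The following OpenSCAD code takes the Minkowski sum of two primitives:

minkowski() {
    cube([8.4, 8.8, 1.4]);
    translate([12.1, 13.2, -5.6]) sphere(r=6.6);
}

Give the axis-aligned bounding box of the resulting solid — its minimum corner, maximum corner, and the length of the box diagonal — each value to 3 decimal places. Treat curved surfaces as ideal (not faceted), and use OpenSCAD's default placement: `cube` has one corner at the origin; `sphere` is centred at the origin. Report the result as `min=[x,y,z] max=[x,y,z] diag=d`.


min=[5.500,6.600,-12.200] max=[27.100,28.600,2.400] diag=34.113

A = translate([12.1, 13.2, -5.6]) sphere(r=6.6) → bbox [5.5,6.6,-12.2] .. [18.7,19.8,1]
B = cube([8.4, 8.8, 1.4]) → bbox [0,0,0] .. [8.4,8.8,1.4]
lo = A.lo+B.lo = [5.5+0, 6.6+0, -12.2+0] = [5.500,6.600,-12.200]
hi = A.hi+B.hi = [18.7+8.4, 19.8+8.8, 1+1.4] = [27.100,28.600,2.400]
diag = √(21.6²+22²+14.6²) = √1163.72 = 34.113


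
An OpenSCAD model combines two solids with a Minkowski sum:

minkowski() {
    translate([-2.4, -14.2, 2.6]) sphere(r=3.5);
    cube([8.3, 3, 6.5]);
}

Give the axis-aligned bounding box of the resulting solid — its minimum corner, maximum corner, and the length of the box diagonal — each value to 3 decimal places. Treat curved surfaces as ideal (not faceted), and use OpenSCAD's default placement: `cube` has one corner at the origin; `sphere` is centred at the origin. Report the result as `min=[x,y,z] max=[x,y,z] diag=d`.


A = translate([-2.4, -14.2, 2.6]) sphere(r=3.5) → bbox [-5.9,-17.7,-0.9] .. [1.1,-10.7,6.1]
B = cube([8.3, 3, 6.5]) → bbox [0,0,0] .. [8.3,3,6.5]
lo = A.lo+B.lo = [-5.9+0, -17.7+0, -0.9+0] = [-5.900,-17.700,-0.900]
hi = A.hi+B.hi = [1.1+8.3, -10.7+3, 6.1+6.5] = [9.400,-7.700,12.600]
diag = √(15.3²+10²+13.5²) = √516.34 = 22.723

min=[-5.900,-17.700,-0.900] max=[9.400,-7.700,12.600] diag=22.723


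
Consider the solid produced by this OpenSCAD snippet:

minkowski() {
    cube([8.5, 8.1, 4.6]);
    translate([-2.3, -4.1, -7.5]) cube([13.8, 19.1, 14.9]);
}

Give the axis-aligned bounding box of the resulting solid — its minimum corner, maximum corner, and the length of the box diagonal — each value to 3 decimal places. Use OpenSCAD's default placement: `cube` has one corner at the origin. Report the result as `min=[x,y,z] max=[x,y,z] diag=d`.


A = translate([-2.3, -4.1, -7.5]) cube([13.8, 19.1, 14.9]) → bbox [-2.3,-4.1,-7.5] .. [11.5,15,7.4]
B = cube([8.5, 8.1, 4.6]) → bbox [0,0,0] .. [8.5,8.1,4.6]
lo = A.lo+B.lo = [-2.3+0, -4.1+0, -7.5+0] = [-2.300,-4.100,-7.500]
hi = A.hi+B.hi = [11.5+8.5, 15+8.1, 7.4+4.6] = [20.000,23.100,12.000]
diag = √(22.3²+27.2²+19.5²) = √1617.38 = 40.217

min=[-2.300,-4.100,-7.500] max=[20.000,23.100,12.000] diag=40.217


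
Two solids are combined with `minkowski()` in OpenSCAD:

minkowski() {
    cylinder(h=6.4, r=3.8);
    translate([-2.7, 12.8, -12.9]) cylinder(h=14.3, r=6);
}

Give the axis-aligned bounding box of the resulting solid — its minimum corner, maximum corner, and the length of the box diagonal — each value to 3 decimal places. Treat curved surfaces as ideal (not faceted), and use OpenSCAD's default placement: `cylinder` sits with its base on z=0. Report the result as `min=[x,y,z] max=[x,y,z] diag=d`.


A = translate([-2.7, 12.8, -12.9]) cylinder(h=14.3, r=6) → bbox [-8.7,6.8,-12.9] .. [3.3,18.8,1.4]
B = cylinder(h=6.4, r=3.8) → bbox [-3.8,-3.8,0] .. [3.8,3.8,6.4]
lo = A.lo+B.lo = [-8.7-3.8, 6.8-3.8, -12.9+0] = [-12.500,3.000,-12.900]
hi = A.hi+B.hi = [3.3+3.8, 18.8+3.8, 1.4+6.4] = [7.100,22.600,7.800]
diag = √(19.6²+19.6²+20.7²) = √1196.81 = 34.595

min=[-12.500,3.000,-12.900] max=[7.100,22.600,7.800] diag=34.595


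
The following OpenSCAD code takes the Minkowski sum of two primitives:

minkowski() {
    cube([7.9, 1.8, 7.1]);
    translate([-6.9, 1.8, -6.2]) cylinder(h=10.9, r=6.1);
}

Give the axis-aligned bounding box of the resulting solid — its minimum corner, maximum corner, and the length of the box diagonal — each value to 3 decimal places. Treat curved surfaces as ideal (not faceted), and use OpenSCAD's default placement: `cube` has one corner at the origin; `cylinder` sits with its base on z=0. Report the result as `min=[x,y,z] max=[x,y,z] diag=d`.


A = translate([-6.9, 1.8, -6.2]) cylinder(h=10.9, r=6.1) → bbox [-13,-4.3,-6.2] .. [-0.8,7.9,4.7]
B = cube([7.9, 1.8, 7.1]) → bbox [0,0,0] .. [7.9,1.8,7.1]
lo = A.lo+B.lo = [-13+0, -4.3+0, -6.2+0] = [-13.000,-4.300,-6.200]
hi = A.hi+B.hi = [-0.8+7.9, 7.9+1.8, 4.7+7.1] = [7.100,9.700,11.800]
diag = √(20.1²+14²+18²) = √924.01 = 30.398

min=[-13.000,-4.300,-6.200] max=[7.100,9.700,11.800] diag=30.398


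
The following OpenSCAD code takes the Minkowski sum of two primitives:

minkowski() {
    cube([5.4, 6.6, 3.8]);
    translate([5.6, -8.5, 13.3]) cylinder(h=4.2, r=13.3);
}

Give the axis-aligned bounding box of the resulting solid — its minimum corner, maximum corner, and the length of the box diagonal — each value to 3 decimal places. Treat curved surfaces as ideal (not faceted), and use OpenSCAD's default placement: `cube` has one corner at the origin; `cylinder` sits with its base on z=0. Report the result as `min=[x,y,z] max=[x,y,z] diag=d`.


min=[-7.700,-21.800,13.300] max=[24.300,11.400,21.300] diag=46.800

A = translate([5.6, -8.5, 13.3]) cylinder(h=4.2, r=13.3) → bbox [-7.7,-21.8,13.3] .. [18.9,4.8,17.5]
B = cube([5.4, 6.6, 3.8]) → bbox [0,0,0] .. [5.4,6.6,3.8]
lo = A.lo+B.lo = [-7.7+0, -21.8+0, 13.3+0] = [-7.700,-21.800,13.300]
hi = A.hi+B.hi = [18.9+5.4, 4.8+6.6, 17.5+3.8] = [24.300,11.400,21.300]
diag = √(32²+33.2²+8²) = √2190.24 = 46.800


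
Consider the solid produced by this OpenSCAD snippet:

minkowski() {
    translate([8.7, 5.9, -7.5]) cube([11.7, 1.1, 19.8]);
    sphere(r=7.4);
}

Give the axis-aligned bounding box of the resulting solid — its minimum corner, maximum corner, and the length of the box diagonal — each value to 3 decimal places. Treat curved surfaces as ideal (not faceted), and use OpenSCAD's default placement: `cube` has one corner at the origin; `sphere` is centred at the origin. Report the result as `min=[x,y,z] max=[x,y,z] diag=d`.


min=[1.300,-1.500,-14.900] max=[27.800,14.400,19.700] diag=46.392

A = translate([8.7, 5.9, -7.5]) cube([11.7, 1.1, 19.8]) → bbox [8.7,5.9,-7.5] .. [20.4,7,12.3]
B = sphere(r=7.4) → bbox [-7.4,-7.4,-7.4] .. [7.4,7.4,7.4]
lo = A.lo+B.lo = [8.7-7.4, 5.9-7.4, -7.5-7.4] = [1.300,-1.500,-14.900]
hi = A.hi+B.hi = [20.4+7.4, 7+7.4, 12.3+7.4] = [27.800,14.400,19.700]
diag = √(26.5²+15.9²+34.6²) = √2152.22 = 46.392


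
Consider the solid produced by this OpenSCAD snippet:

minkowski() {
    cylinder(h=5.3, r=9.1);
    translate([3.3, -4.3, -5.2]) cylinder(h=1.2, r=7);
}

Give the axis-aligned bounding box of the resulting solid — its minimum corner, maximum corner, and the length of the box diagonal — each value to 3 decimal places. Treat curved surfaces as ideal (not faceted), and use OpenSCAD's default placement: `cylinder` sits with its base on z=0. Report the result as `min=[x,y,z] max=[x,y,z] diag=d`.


A = translate([3.3, -4.3, -5.2]) cylinder(h=1.2, r=7) → bbox [-3.7,-11.3,-5.2] .. [10.3,2.7,-4]
B = cylinder(h=5.3, r=9.1) → bbox [-9.1,-9.1,0] .. [9.1,9.1,5.3]
lo = A.lo+B.lo = [-3.7-9.1, -11.3-9.1, -5.2+0] = [-12.800,-20.400,-5.200]
hi = A.hi+B.hi = [10.3+9.1, 2.7+9.1, -4+5.3] = [19.400,11.800,1.300]
diag = √(32.2²+32.2²+6.5²) = √2115.93 = 45.999

min=[-12.800,-20.400,-5.200] max=[19.400,11.800,1.300] diag=45.999


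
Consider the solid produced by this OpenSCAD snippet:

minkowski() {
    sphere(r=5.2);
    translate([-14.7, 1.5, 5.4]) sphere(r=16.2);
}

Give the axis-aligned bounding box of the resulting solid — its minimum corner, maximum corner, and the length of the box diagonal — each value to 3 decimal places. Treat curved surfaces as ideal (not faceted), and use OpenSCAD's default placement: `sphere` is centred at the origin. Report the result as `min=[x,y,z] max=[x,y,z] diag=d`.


A = translate([-14.7, 1.5, 5.4]) sphere(r=16.2) → bbox [-30.9,-14.7,-10.8] .. [1.5,17.7,21.6]
B = sphere(r=5.2) → bbox [-5.2,-5.2,-5.2] .. [5.2,5.2,5.2]
lo = A.lo+B.lo = [-30.9-5.2, -14.7-5.2, -10.8-5.2] = [-36.100,-19.900,-16.000]
hi = A.hi+B.hi = [1.5+5.2, 17.7+5.2, 21.6+5.2] = [6.700,22.900,26.800]
diag = √(42.8²+42.8²+42.8²) = √5495.52 = 74.132

min=[-36.100,-19.900,-16.000] max=[6.700,22.900,26.800] diag=74.132


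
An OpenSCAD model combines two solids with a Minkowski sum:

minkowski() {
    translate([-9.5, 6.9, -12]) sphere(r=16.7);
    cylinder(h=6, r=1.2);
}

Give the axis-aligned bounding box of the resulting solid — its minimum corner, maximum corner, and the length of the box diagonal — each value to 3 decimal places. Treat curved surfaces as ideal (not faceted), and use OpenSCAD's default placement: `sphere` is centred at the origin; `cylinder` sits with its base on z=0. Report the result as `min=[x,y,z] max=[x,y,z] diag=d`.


min=[-27.400,-11.000,-28.700] max=[8.400,24.800,10.700] diag=64.153

A = translate([-9.5, 6.9, -12]) sphere(r=16.7) → bbox [-26.2,-9.8,-28.7] .. [7.2,23.6,4.7]
B = cylinder(h=6, r=1.2) → bbox [-1.2,-1.2,0] .. [1.2,1.2,6]
lo = A.lo+B.lo = [-26.2-1.2, -9.8-1.2, -28.7+0] = [-27.400,-11.000,-28.700]
hi = A.hi+B.hi = [7.2+1.2, 23.6+1.2, 4.7+6] = [8.400,24.800,10.700]
diag = √(35.8²+35.8²+39.4²) = √4115.64 = 64.153


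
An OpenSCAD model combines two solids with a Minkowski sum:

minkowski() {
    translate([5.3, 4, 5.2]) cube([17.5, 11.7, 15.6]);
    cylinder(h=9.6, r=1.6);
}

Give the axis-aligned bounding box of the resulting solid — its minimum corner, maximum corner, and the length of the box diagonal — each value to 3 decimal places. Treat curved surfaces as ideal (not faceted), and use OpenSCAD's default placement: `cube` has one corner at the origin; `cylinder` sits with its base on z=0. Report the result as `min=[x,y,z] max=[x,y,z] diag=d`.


A = translate([5.3, 4, 5.2]) cube([17.5, 11.7, 15.6]) → bbox [5.3,4,5.2] .. [22.8,15.7,20.8]
B = cylinder(h=9.6, r=1.6) → bbox [-1.6,-1.6,0] .. [1.6,1.6,9.6]
lo = A.lo+B.lo = [5.3-1.6, 4-1.6, 5.2+0] = [3.700,2.400,5.200]
hi = A.hi+B.hi = [22.8+1.6, 15.7+1.6, 20.8+9.6] = [24.400,17.300,30.400]
diag = √(20.7²+14.9²+25.2²) = √1285.54 = 35.854

min=[3.700,2.400,5.200] max=[24.400,17.300,30.400] diag=35.854


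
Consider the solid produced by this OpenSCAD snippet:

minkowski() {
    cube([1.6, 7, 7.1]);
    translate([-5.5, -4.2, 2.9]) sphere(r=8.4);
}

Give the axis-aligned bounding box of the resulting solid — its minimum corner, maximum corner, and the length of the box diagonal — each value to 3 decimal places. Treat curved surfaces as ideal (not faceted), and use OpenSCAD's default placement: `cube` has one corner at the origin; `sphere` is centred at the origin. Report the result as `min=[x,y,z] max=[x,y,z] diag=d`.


min=[-13.900,-12.600,-5.500] max=[4.500,11.200,18.400] diag=38.421

A = translate([-5.5, -4.2, 2.9]) sphere(r=8.4) → bbox [-13.9,-12.6,-5.5] .. [2.9,4.2,11.3]
B = cube([1.6, 7, 7.1]) → bbox [0,0,0] .. [1.6,7,7.1]
lo = A.lo+B.lo = [-13.9+0, -12.6+0, -5.5+0] = [-13.900,-12.600,-5.500]
hi = A.hi+B.hi = [2.9+1.6, 4.2+7, 11.3+7.1] = [4.500,11.200,18.400]
diag = √(18.4²+23.8²+23.9²) = √1476.21 = 38.421


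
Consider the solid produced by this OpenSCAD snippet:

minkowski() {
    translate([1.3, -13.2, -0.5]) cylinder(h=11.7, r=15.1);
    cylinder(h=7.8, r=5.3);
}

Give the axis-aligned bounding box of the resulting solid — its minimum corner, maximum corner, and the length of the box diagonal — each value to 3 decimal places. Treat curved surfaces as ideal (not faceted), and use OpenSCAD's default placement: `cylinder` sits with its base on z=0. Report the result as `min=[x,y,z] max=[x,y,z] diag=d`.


A = translate([1.3, -13.2, -0.5]) cylinder(h=11.7, r=15.1) → bbox [-13.8,-28.3,-0.5] .. [16.4,1.9,11.2]
B = cylinder(h=7.8, r=5.3) → bbox [-5.3,-5.3,0] .. [5.3,5.3,7.8]
lo = A.lo+B.lo = [-13.8-5.3, -28.3-5.3, -0.5+0] = [-19.100,-33.600,-0.500]
hi = A.hi+B.hi = [16.4+5.3, 1.9+5.3, 11.2+7.8] = [21.700,7.200,19.000]
diag = √(40.8²+40.8²+19.5²) = √3709.53 = 60.906

min=[-19.100,-33.600,-0.500] max=[21.700,7.200,19.000] diag=60.906


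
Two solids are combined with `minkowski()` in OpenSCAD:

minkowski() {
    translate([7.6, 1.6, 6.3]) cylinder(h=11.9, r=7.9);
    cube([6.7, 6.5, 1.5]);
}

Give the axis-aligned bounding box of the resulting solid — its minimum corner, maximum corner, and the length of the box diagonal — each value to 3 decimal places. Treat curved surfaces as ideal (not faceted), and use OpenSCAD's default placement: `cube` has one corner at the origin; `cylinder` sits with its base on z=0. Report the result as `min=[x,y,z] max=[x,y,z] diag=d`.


min=[-0.300,-6.300,6.300] max=[22.200,16.000,19.700] diag=34.396

A = translate([7.6, 1.6, 6.3]) cylinder(h=11.9, r=7.9) → bbox [-0.3,-6.3,6.3] .. [15.5,9.5,18.2]
B = cube([6.7, 6.5, 1.5]) → bbox [0,0,0] .. [6.7,6.5,1.5]
lo = A.lo+B.lo = [-0.3+0, -6.3+0, 6.3+0] = [-0.300,-6.300,6.300]
hi = A.hi+B.hi = [15.5+6.7, 9.5+6.5, 18.2+1.5] = [22.200,16.000,19.700]
diag = √(22.5²+22.3²+13.4²) = √1183.1 = 34.396


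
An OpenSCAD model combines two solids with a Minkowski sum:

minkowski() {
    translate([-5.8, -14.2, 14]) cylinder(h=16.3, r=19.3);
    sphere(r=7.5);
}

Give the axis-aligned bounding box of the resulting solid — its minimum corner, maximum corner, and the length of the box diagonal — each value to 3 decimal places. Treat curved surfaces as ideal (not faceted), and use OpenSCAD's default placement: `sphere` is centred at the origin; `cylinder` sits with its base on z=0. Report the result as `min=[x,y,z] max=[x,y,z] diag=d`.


A = translate([-5.8, -14.2, 14]) cylinder(h=16.3, r=19.3) → bbox [-25.1,-33.5,14] .. [13.5,5.1,30.3]
B = sphere(r=7.5) → bbox [-7.5,-7.5,-7.5] .. [7.5,7.5,7.5]
lo = A.lo+B.lo = [-25.1-7.5, -33.5-7.5, 14-7.5] = [-32.600,-41.000,6.500]
hi = A.hi+B.hi = [13.5+7.5, 5.1+7.5, 30.3+7.5] = [21.000,12.600,37.800]
diag = √(53.6²+53.6²+31.3²) = √6725.61 = 82.010

min=[-32.600,-41.000,6.500] max=[21.000,12.600,37.800] diag=82.010


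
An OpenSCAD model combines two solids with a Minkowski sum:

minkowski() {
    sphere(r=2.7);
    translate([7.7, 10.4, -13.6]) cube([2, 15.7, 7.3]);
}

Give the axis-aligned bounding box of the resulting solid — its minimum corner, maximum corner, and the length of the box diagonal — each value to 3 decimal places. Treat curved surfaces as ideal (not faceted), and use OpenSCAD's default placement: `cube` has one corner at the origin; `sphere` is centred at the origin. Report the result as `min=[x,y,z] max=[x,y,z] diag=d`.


A = translate([7.7, 10.4, -13.6]) cube([2, 15.7, 7.3]) → bbox [7.7,10.4,-13.6] .. [9.7,26.1,-6.3]
B = sphere(r=2.7) → bbox [-2.7,-2.7,-2.7] .. [2.7,2.7,2.7]
lo = A.lo+B.lo = [7.7-2.7, 10.4-2.7, -13.6-2.7] = [5.000,7.700,-16.300]
hi = A.hi+B.hi = [9.7+2.7, 26.1+2.7, -6.3+2.7] = [12.400,28.800,-3.600]
diag = √(7.4²+21.1²+12.7²) = √661.26 = 25.715

min=[5.000,7.700,-16.300] max=[12.400,28.800,-3.600] diag=25.715


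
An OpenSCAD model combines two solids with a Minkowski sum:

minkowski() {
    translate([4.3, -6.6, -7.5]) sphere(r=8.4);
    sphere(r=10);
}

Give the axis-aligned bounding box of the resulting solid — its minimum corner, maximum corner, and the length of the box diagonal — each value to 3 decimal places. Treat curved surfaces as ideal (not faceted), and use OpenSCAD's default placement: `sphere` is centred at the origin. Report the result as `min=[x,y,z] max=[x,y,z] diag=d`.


A = translate([4.3, -6.6, -7.5]) sphere(r=8.4) → bbox [-4.1,-15,-15.9] .. [12.7,1.8,0.9]
B = sphere(r=10) → bbox [-10,-10,-10] .. [10,10,10]
lo = A.lo+B.lo = [-4.1-10, -15-10, -15.9-10] = [-14.100,-25.000,-25.900]
hi = A.hi+B.hi = [12.7+10, 1.8+10, 0.9+10] = [22.700,11.800,10.900]
diag = √(36.8²+36.8²+36.8²) = √4062.72 = 63.739

min=[-14.100,-25.000,-25.900] max=[22.700,11.800,10.900] diag=63.739


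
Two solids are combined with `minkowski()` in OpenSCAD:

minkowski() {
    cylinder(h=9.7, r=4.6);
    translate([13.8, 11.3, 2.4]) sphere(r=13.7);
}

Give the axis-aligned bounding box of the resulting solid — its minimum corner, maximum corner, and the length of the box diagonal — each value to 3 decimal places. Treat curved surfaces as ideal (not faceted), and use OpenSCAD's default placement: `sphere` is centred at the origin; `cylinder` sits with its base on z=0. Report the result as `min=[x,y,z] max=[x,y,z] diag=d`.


min=[-4.500,-7.000,-11.300] max=[32.100,29.600,25.800] diag=63.683

A = translate([13.8, 11.3, 2.4]) sphere(r=13.7) → bbox [0.1,-2.4,-11.3] .. [27.5,25,16.1]
B = cylinder(h=9.7, r=4.6) → bbox [-4.6,-4.6,0] .. [4.6,4.6,9.7]
lo = A.lo+B.lo = [0.1-4.6, -2.4-4.6, -11.3+0] = [-4.500,-7.000,-11.300]
hi = A.hi+B.hi = [27.5+4.6, 25+4.6, 16.1+9.7] = [32.100,29.600,25.800]
diag = √(36.6²+36.6²+37.1²) = √4055.53 = 63.683
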